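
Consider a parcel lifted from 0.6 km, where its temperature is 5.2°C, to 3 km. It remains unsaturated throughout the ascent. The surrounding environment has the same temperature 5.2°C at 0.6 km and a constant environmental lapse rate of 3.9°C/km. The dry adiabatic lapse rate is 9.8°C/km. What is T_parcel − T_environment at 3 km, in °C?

-14.16°C (parcel cooler than environment)

Parcel:
  600–3000 m, dry: Δz = 2.4 km ⇒ ΔT = -23.52°C; T = -18.32°C
Environment:
  600–3000 m, environment: Δz = 2.4 km ⇒ ΔT = -9.36°C; T = -4.16°C
T_parcel − T_env = -18.32 − (-4.16) = -14.16°C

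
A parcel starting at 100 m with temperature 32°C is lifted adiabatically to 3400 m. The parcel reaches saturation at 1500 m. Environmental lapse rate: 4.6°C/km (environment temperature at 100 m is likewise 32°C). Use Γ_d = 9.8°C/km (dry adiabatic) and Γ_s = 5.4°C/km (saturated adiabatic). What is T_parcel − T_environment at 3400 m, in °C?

Parcel:
  100 → 1500 m (dry, 9.8°C/km): ΔT = -9.8 × 1.4 = -13.72°C → T = 18.28°C
  1500 → 3400 m (saturated, 5.4°C/km): ΔT = -5.4 × 1.9 = -10.26°C → T = 8.02°C
Environment:
  100 → 3400 m (environment, 4.6°C/km): ΔT = -4.6 × 3.3 = -15.18°C → T = 16.82°C
T_parcel − T_env = 8.02 − 16.82 = -8.8°C

-8.8°C (parcel cooler than environment)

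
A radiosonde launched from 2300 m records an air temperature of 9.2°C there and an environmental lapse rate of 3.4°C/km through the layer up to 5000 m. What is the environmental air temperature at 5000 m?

From 2300 m to 5000 m (environmental): cools by 3.4 × 2.7 = 9.18°C, giving 0.02°C.

0.02°C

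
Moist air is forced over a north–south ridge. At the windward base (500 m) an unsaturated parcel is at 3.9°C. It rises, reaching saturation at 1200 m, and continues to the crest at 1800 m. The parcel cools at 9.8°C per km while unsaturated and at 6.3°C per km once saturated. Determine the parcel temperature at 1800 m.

-6.74°C

Dry to 1200 m: -9.8 × 0.7 km = -6.86°C, so T = -2.96°C.
Saturated to 1800 m: -6.3 × 0.6 km = -3.78°C, so T = -6.74°C.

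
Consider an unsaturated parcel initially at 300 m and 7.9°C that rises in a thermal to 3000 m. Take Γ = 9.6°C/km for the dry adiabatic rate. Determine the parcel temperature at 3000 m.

300–3000 m, dry adiabatic: Δz = 2.7 km ⇒ ΔT = -25.92°C; T = -18.02°C

-18.02°C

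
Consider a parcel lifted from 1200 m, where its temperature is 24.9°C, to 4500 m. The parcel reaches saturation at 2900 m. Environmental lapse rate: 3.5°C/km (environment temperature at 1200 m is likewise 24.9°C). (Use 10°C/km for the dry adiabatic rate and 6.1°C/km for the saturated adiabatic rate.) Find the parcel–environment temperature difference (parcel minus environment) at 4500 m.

-15.21°C (parcel cooler than environment)

Parcel:
  From 1200 m to 2900 m (dry): cools by 10 × 1.7 = 17°C, giving 7.9°C.
  From 2900 m to 4500 m (saturated): cools by 6.1 × 1.6 = 9.76°C, giving -1.86°C.
Environment:
  From 1200 m to 4500 m (environment): cools by 3.5 × 3.3 = 11.55°C, giving 13.35°C.
T_parcel − T_env = -1.86 − 13.35 = -15.21°C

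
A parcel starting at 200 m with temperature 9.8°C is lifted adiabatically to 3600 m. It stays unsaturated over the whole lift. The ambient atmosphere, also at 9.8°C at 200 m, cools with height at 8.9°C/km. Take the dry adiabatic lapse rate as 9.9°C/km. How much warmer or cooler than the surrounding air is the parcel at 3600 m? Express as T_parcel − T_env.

-3.4°C (parcel cooler than environment)

Parcel:
  200 → 3600 m (dry, 9.9°C/km): ΔT = -9.9 × 3.4 = -33.66°C → T = -23.86°C
Environment:
  200 → 3600 m (environment, 8.9°C/km): ΔT = -8.9 × 3.4 = -30.26°C → T = -20.46°C
T_parcel − T_env = -23.86 − (-20.46) = -3.4°C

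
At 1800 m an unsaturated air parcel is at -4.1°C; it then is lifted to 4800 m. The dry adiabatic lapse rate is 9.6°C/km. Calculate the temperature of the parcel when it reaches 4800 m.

-32.9°C

1800 → 4800 m (dry adiabatic, 9.6°C/km): ΔT = -9.6 × 3 = -28.8°C → T = -32.9°C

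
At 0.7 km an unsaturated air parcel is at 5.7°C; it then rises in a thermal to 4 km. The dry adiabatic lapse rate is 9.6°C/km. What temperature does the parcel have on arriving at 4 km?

700–4000 m, dry adiabatic: Δz = 3.3 km ⇒ ΔT = -31.68°C; T = -25.98°C

-25.98°C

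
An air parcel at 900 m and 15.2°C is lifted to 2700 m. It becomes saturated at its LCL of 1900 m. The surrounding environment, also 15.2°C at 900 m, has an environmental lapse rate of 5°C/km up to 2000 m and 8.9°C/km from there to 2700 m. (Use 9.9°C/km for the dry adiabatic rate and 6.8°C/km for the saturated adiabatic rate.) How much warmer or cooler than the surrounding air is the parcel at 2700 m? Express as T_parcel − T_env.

Parcel:
  From 900 m to 1900 m (dry): cools by 9.9 × 1 = 9.9°C, giving 5.3°C.
  From 1900 m to 2700 m (saturated): cools by 6.8 × 0.8 = 5.44°C, giving -0.14°C.
Environment:
  From 900 m to 2000 m (environment, lower layer): cools by 5 × 1.1 = 5.5°C, giving 9.7°C.
  From 2000 m to 2700 m (environment, upper layer): cools by 8.9 × 0.7 = 6.23°C, giving 3.47°C.
T_parcel − T_env = -0.14 − 3.47 = -3.61°C

-3.61°C (parcel cooler than environment)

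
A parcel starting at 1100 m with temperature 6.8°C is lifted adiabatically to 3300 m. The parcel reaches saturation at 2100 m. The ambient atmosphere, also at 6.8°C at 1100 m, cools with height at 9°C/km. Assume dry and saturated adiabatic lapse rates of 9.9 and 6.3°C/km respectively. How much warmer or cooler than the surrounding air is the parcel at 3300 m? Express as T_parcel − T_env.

Parcel:
  1100 → 2100 m (dry, 9.9°C/km): ΔT = -9.9 × 1 = -9.9°C → T = -3.1°C
  2100 → 3300 m (saturated, 6.3°C/km): ΔT = -6.3 × 1.2 = -7.56°C → T = -10.66°C
Environment:
  1100 → 3300 m (environment, 9°C/km): ΔT = -9 × 2.2 = -19.8°C → T = -13°C
T_parcel − T_env = -10.66 − (-13) = +2.34°C

+2.34°C (parcel warmer than environment)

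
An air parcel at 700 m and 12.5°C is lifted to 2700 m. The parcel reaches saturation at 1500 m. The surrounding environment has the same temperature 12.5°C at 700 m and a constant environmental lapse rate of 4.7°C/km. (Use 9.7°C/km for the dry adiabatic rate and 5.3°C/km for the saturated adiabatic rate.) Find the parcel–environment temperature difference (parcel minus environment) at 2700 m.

-4.72°C (parcel cooler than environment)

Parcel:
  From 700 m to 1500 m (dry): cools by 9.7 × 0.8 = 7.76°C, giving 4.74°C.
  From 1500 m to 2700 m (saturated): cools by 5.3 × 1.2 = 6.36°C, giving -1.62°C.
Environment:
  From 700 m to 2700 m (environment): cools by 4.7 × 2 = 9.4°C, giving 3.1°C.
T_parcel − T_env = -1.62 − 3.1 = -4.72°C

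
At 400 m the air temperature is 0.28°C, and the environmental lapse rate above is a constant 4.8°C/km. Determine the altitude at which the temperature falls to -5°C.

1500 m

Height above start = (0.28 − (-5)) / 4.8 = 1.1 km
Altitude = 400 m + 1100 m = 1500 m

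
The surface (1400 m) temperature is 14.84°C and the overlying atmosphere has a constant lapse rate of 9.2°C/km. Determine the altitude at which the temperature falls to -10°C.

Height above start = (14.84 − (-10)) / 9.2 = 2.7 km
Altitude = 1400 m + 2700 m = 4100 m

4100 m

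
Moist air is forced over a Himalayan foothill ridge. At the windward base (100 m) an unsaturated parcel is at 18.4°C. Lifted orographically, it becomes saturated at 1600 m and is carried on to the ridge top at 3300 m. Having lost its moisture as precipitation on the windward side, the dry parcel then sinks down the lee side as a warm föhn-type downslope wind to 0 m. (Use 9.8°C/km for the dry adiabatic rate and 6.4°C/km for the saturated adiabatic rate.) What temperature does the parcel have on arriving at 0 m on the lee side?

100–1600 m, dry: Δz = 1.5 km ⇒ ΔT = -14.7°C; T = 3.7°C
1600–3300 m, saturated: Δz = 1.7 km ⇒ ΔT = -10.88°C; T = -7.18°C
3300–0 m, dry descent: Δz = 3.3 km ⇒ ΔT = +32.34°C; T = 25.16°C

25.16°C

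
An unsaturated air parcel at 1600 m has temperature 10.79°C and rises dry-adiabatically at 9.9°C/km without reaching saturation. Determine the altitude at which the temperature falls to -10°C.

Height above start = (10.79 − (-10)) / 9.9 = 2.1 km
Altitude = 1600 m + 2100 m = 3700 m

3700 m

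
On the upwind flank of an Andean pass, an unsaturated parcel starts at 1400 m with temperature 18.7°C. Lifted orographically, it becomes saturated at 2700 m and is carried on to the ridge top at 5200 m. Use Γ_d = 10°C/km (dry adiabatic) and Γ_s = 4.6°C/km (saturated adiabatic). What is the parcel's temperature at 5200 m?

1400 → 2700 m (dry, 10°C/km): ΔT = -10 × 1.3 = -13°C → T = 5.7°C
2700 → 5200 m (saturated, 4.6°C/km): ΔT = -4.6 × 2.5 = -11.5°C → T = -5.8°C

-5.8°C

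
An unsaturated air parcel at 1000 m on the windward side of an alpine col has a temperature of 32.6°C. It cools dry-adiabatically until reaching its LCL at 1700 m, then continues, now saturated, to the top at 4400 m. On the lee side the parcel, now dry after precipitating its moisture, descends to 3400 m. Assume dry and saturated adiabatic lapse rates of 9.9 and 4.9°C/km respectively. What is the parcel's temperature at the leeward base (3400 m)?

22.34°C

1000–1700 m, dry: Δz = 0.7 km ⇒ ΔT = -6.93°C; T = 25.67°C
1700–4400 m, saturated: Δz = 2.7 km ⇒ ΔT = -13.23°C; T = 12.44°C
4400–3400 m, dry descent: Δz = 1 km ⇒ ΔT = +9.9°C; T = 22.34°C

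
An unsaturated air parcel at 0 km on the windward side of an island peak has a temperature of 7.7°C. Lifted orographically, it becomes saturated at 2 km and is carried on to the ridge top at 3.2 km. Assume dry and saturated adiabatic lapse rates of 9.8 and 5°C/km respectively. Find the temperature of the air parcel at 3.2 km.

-17.9°C

From 0 m to 2000 m (dry): cools by 9.8 × 2 = 19.6°C, giving -11.9°C.
From 2000 m to 3200 m (saturated): cools by 5 × 1.2 = 6°C, giving -17.9°C.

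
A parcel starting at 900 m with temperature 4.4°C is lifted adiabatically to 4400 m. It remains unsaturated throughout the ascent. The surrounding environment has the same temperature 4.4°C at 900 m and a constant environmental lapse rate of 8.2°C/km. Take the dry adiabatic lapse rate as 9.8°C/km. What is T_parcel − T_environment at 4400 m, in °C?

Parcel:
  900–4400 m, dry: Δz = 3.5 km ⇒ ΔT = -34.3°C; T = -29.9°C
Environment:
  900–4400 m, environment: Δz = 3.5 km ⇒ ΔT = -28.7°C; T = -24.3°C
T_parcel − T_env = -29.9 − (-24.3) = -5.6°C

-5.6°C (parcel cooler than environment)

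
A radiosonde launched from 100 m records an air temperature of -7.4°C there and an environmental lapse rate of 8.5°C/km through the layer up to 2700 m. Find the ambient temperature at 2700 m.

100–2700 m, environmental: Δz = 2.6 km ⇒ ΔT = -22.1°C; T = -29.5°C

-29.5°C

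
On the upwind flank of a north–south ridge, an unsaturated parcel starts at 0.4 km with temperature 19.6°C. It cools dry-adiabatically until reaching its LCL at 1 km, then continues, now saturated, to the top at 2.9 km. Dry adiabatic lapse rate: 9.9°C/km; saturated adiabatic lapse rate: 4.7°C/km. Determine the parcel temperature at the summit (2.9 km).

From 400 m to 1000 m (dry): cools by 9.9 × 0.6 = 5.94°C, giving 13.66°C.
From 1000 m to 2900 m (saturated): cools by 4.7 × 1.9 = 8.93°C, giving 4.73°C.

4.73°C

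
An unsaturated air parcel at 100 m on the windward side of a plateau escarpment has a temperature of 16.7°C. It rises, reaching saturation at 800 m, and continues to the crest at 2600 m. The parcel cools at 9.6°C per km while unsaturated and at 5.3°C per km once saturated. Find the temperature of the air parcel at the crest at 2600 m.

100 → 800 m (dry, 9.6°C/km): ΔT = -9.6 × 0.7 = -6.72°C → T = 9.98°C
800 → 2600 m (saturated, 5.3°C/km): ΔT = -5.3 × 1.8 = -9.54°C → T = 0.44°C

0.44°C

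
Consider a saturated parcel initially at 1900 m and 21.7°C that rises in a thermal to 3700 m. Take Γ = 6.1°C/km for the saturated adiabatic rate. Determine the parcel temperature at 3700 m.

1900–3700 m, saturated adiabatic: Δz = 1.8 km ⇒ ΔT = -10.98°C; T = 10.72°C

10.72°C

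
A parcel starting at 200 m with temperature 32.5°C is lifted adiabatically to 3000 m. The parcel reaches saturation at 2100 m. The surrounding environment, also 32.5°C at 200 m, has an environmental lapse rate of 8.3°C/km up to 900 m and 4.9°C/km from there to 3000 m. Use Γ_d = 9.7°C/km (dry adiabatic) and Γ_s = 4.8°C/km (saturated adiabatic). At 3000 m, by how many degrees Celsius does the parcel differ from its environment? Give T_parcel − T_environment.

Parcel:
  200 → 2100 m (dry, 9.7°C/km): ΔT = -9.7 × 1.9 = -18.43°C → T = 14.07°C
  2100 → 3000 m (saturated, 4.8°C/km): ΔT = -4.8 × 0.9 = -4.32°C → T = 9.75°C
Environment:
  200 → 900 m (environment, lower layer, 8.3°C/km): ΔT = -8.3 × 0.7 = -5.81°C → T = 26.69°C
  900 → 3000 m (environment, upper layer, 4.9°C/km): ΔT = -4.9 × 2.1 = -10.29°C → T = 16.4°C
T_parcel − T_env = 9.75 − 16.4 = -6.65°C

-6.65°C (parcel cooler than environment)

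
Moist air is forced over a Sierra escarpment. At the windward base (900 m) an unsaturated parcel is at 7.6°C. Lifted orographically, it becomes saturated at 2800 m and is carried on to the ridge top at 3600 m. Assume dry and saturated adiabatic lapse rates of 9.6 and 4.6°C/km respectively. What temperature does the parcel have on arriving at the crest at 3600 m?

From 900 m to 2800 m (dry): cools by 9.6 × 1.9 = 18.24°C, giving -10.64°C.
From 2800 m to 3600 m (saturated): cools by 4.6 × 0.8 = 3.68°C, giving -14.32°C.

-14.32°C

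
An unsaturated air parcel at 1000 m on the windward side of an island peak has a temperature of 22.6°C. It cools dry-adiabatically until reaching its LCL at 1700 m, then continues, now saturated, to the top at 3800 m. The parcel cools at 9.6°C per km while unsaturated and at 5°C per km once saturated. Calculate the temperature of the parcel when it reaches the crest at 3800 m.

1000–1700 m, dry: Δz = 0.7 km ⇒ ΔT = -6.72°C; T = 15.88°C
1700–3800 m, saturated: Δz = 2.1 km ⇒ ΔT = -10.5°C; T = 5.38°C

5.38°C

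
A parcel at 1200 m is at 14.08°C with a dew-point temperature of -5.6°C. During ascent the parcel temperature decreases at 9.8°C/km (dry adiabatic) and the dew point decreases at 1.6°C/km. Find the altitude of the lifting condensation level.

3600 m

T and T_d converge at 9.8 − 1.6 = 8.2°C per km
Height above start = (14.08 − (-5.6)) / 8.2 = 2.4 km
LCL altitude = 1200 m + 2400 m = 3600 m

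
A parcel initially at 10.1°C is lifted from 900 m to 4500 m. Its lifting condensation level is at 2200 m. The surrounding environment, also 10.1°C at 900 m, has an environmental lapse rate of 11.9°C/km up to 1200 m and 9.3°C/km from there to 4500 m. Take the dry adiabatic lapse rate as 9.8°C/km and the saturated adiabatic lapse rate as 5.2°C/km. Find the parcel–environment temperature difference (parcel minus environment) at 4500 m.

+9.56°C (parcel warmer than environment)

Parcel:
  From 900 m to 2200 m (dry): cools by 9.8 × 1.3 = 12.74°C, giving -2.64°C.
  From 2200 m to 4500 m (saturated): cools by 5.2 × 2.3 = 11.96°C, giving -14.6°C.
Environment:
  From 900 m to 1200 m (environment, lower layer): cools by 11.9 × 0.3 = 3.57°C, giving 6.53°C.
  From 1200 m to 4500 m (environment, upper layer): cools by 9.3 × 3.3 = 30.69°C, giving -24.16°C.
T_parcel − T_env = -14.6 − (-24.16) = +9.56°C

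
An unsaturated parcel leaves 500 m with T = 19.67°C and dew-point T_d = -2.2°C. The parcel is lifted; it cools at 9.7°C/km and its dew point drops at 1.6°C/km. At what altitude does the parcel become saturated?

3200 m

T and T_d converge at 9.7 − 1.6 = 8.1°C per km
Height above start = (19.67 − (-2.2)) / 8.1 = 2.7 km
LCL altitude = 500 m + 2700 m = 3200 m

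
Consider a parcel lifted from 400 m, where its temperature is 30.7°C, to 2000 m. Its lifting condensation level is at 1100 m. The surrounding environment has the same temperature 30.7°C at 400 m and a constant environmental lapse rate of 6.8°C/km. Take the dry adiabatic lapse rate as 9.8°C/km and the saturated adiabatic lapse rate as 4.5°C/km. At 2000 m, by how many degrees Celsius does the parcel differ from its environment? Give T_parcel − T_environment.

Parcel:
  Dry to 1100 m: -9.8 × 0.7 km = -6.86°C, so T = 23.84°C.
  Saturated to 2000 m: -4.5 × 0.9 km = -4.05°C, so T = 19.79°C.
Environment:
  Environment to 2000 m: -6.8 × 1.6 km = -10.88°C, so T = 19.82°C.
T_parcel − T_env = 19.79 − 19.82 = -0.03°C

-0.03°C (parcel cooler than environment)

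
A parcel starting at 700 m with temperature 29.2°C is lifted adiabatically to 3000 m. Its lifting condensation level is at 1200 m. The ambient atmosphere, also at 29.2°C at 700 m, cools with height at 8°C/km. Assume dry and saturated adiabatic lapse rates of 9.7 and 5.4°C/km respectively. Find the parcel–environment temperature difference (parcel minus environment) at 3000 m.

Parcel:
  Dry to 1200 m: -9.7 × 0.5 km = -4.85°C, so T = 24.35°C.
  Saturated to 3000 m: -5.4 × 1.8 km = -9.72°C, so T = 14.63°C.
Environment:
  Environment to 3000 m: -8 × 2.3 km = -18.4°C, so T = 10.8°C.
T_parcel − T_env = 14.63 − 10.8 = +3.83°C

+3.83°C (parcel warmer than environment)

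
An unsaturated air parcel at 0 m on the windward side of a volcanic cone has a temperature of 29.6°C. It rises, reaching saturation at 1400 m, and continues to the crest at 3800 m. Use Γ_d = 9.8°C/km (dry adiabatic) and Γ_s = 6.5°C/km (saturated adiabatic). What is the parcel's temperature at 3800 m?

0.28°C

0 → 1400 m (dry, 9.8°C/km): ΔT = -9.8 × 1.4 = -13.72°C → T = 15.88°C
1400 → 3800 m (saturated, 6.5°C/km): ΔT = -6.5 × 2.4 = -15.6°C → T = 0.28°C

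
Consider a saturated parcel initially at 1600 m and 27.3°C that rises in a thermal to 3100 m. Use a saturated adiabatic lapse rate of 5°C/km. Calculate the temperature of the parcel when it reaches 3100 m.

From 1600 m to 3100 m (saturated adiabatic): cools by 5 × 1.5 = 7.5°C, giving 19.8°C.

19.8°C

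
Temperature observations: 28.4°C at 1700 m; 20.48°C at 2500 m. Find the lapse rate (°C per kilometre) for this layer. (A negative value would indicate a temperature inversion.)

Γ = −ΔT/Δz = (28.4 − 20.48) / (2500 − 1700) m
  = 7.92°C / 0.8 km = 9.9°C/km

9.9°C/km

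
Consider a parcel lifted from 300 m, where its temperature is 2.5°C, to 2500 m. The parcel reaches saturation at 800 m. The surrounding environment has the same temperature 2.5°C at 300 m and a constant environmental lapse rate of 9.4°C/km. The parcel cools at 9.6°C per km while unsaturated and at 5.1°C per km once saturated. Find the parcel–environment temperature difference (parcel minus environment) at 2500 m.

+7.21°C (parcel warmer than environment)

Parcel:
  Dry to 800 m: -9.6 × 0.5 km = -4.8°C, so T = -2.3°C.
  Saturated to 2500 m: -5.1 × 1.7 km = -8.67°C, so T = -10.97°C.
Environment:
  Environment to 2500 m: -9.4 × 2.2 km = -20.68°C, so T = -18.18°C.
T_parcel − T_env = -10.97 − (-18.18) = +7.21°C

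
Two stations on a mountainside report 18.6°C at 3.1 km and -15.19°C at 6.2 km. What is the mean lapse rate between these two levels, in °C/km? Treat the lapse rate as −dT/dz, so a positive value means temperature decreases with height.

10.9°C/km

Γ = −ΔT/Δz = (18.6 − (-15.19)) / (6200 − 3100) m
  = 33.79°C / 3.1 km = 10.9°C/km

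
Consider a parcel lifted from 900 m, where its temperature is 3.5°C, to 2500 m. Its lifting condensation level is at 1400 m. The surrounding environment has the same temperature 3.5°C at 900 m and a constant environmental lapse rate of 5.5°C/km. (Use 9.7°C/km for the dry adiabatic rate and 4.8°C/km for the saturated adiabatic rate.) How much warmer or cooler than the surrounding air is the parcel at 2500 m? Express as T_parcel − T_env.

Parcel:
  900 → 1400 m (dry, 9.7°C/km): ΔT = -9.7 × 0.5 = -4.85°C → T = -1.35°C
  1400 → 2500 m (saturated, 4.8°C/km): ΔT = -4.8 × 1.1 = -5.28°C → T = -6.63°C
Environment:
  900 → 2500 m (environment, 5.5°C/km): ΔT = -5.5 × 1.6 = -8.8°C → T = -5.3°C
T_parcel − T_env = -6.63 − (-5.3) = -1.33°C

-1.33°C (parcel cooler than environment)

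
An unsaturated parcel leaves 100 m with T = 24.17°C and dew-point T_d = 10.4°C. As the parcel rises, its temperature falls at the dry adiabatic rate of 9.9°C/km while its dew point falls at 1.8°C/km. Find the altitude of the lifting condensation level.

T and T_d converge at 9.9 − 1.8 = 8.1°C per km
Height above start = (24.17 − 10.4) / 8.1 = 1.7 km
LCL altitude = 100 m + 1700 m = 1800 m

1800 m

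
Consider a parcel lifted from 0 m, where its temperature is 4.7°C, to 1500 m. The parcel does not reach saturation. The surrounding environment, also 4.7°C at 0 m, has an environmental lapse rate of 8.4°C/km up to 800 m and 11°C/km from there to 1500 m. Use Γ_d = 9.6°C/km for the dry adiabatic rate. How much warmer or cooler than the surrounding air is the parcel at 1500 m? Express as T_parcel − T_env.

Parcel:
  0–1500 m, dry: Δz = 1.5 km ⇒ ΔT = -14.4°C; T = -9.7°C
Environment:
  0–800 m, environment, lower layer: Δz = 0.8 km ⇒ ΔT = -6.72°C; T = -2.02°C
  800–1500 m, environment, upper layer: Δz = 0.7 km ⇒ ΔT = -7.7°C; T = -9.72°C
T_parcel − T_env = -9.7 − (-9.72) = +0.02°C

+0.02°C (parcel warmer than environment)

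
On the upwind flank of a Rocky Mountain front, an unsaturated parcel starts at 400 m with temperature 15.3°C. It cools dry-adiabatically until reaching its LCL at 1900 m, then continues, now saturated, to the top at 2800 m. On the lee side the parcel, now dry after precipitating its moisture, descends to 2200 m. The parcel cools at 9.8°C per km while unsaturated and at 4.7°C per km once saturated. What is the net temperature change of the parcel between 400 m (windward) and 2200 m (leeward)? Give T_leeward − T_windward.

-13.05°C

From 400 m to 1900 m (dry): cools by 9.8 × 1.5 = 14.7°C, giving 0.6°C.
From 1900 m to 2800 m (saturated): cools by 4.7 × 0.9 = 4.23°C, giving -3.63°C.
From 2800 m to 2200 m (dry descent): warms by 9.8 × 0.6 = 5.88°C, giving 2.25°C.
Net change vs windward start: 2.25 − 15.3 = -13.05°C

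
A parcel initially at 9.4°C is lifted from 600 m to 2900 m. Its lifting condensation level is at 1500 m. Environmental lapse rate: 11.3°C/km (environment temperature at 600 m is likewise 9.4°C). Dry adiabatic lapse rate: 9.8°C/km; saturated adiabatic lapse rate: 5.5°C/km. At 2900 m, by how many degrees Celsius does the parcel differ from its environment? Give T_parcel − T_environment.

Parcel:
  600–1500 m, dry: Δz = 0.9 km ⇒ ΔT = -8.82°C; T = 0.58°C
  1500–2900 m, saturated: Δz = 1.4 km ⇒ ΔT = -7.7°C; T = -7.12°C
Environment:
  600–2900 m, environment: Δz = 2.3 km ⇒ ΔT = -25.99°C; T = -16.59°C
T_parcel − T_env = -7.12 − (-16.59) = +9.47°C

+9.47°C (parcel warmer than environment)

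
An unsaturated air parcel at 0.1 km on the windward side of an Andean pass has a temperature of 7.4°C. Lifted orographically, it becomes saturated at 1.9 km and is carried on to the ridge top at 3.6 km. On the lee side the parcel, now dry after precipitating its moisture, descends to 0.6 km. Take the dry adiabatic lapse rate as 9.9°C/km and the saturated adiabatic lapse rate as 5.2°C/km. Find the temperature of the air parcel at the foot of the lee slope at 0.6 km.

10.44°C

100–1900 m, dry: Δz = 1.8 km ⇒ ΔT = -17.82°C; T = -10.42°C
1900–3600 m, saturated: Δz = 1.7 km ⇒ ΔT = -8.84°C; T = -19.26°C
3600–600 m, dry descent: Δz = 3 km ⇒ ΔT = +29.7°C; T = 10.44°C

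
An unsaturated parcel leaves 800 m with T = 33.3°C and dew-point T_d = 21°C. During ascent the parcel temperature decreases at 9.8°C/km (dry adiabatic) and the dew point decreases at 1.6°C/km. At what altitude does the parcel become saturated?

T and T_d converge at 9.8 − 1.6 = 8.2°C per km
Height above start = (33.3 − 21) / 8.2 = 1.5 km
LCL altitude = 800 m + 1500 m = 2300 m

2300 m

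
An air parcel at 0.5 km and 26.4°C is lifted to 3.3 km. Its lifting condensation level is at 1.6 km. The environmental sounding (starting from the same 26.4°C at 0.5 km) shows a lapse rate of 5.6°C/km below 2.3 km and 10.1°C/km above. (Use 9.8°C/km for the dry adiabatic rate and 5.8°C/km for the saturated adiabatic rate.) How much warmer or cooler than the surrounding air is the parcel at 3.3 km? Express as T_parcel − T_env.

Parcel:
  Dry to 1600 m: -9.8 × 1.1 km = -10.78°C, so T = 15.62°C.
  Saturated to 3300 m: -5.8 × 1.7 km = -9.86°C, so T = 5.76°C.
Environment:
  Environment, lower layer to 2300 m: -5.6 × 1.8 km = -10.08°C, so T = 16.32°C.
  Environment, upper layer to 3300 m: -10.1 × 1 km = -10.1°C, so T = 6.22°C.
T_parcel − T_env = 5.76 − 6.22 = -0.46°C

-0.46°C (parcel cooler than environment)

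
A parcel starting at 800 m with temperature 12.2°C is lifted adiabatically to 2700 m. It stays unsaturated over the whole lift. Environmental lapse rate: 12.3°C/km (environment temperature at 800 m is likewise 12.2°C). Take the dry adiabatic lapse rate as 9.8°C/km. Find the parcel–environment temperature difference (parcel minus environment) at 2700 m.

+4.75°C (parcel warmer than environment)

Parcel:
  800–2700 m, dry: Δz = 1.9 km ⇒ ΔT = -18.62°C; T = -6.42°C
Environment:
  800–2700 m, environment: Δz = 1.9 km ⇒ ΔT = -23.37°C; T = -11.17°C
T_parcel − T_env = -6.42 − (-11.17) = +4.75°C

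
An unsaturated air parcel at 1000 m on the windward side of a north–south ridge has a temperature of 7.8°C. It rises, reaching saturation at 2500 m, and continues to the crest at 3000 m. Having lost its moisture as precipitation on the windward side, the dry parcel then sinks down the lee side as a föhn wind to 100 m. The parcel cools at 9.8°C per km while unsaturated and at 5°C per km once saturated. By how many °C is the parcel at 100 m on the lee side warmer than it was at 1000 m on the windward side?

1000–2500 m, dry: Δz = 1.5 km ⇒ ΔT = -14.7°C; T = -6.9°C
2500–3000 m, saturated: Δz = 0.5 km ⇒ ΔT = -2.5°C; T = -9.4°C
3000–100 m, dry descent: Δz = 2.9 km ⇒ ΔT = +28.42°C; T = 19.02°C
Net change vs windward start: 19.02 − 7.8 = +11.22°C

+11.22°C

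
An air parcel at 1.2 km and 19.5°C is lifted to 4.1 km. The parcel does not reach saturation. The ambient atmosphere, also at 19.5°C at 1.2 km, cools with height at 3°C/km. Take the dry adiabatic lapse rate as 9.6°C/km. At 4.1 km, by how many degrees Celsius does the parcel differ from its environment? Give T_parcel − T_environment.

-19.14°C (parcel cooler than environment)

Parcel:
  1200 → 4100 m (dry, 9.6°C/km): ΔT = -9.6 × 2.9 = -27.84°C → T = -8.34°C
Environment:
  1200 → 4100 m (environment, 3°C/km): ΔT = -3 × 2.9 = -8.7°C → T = 10.8°C
T_parcel − T_env = -8.34 − 10.8 = -19.14°C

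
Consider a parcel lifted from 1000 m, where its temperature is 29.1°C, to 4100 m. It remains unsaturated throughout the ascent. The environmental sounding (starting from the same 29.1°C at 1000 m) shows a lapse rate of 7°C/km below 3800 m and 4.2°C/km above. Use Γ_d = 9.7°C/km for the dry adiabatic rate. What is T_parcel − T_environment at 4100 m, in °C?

Parcel:
  1000 → 4100 m (dry, 9.7°C/km): ΔT = -9.7 × 3.1 = -30.07°C → T = -0.97°C
Environment:
  1000 → 3800 m (environment, lower layer, 7°C/km): ΔT = -7 × 2.8 = -19.6°C → T = 9.5°C
  3800 → 4100 m (environment, upper layer, 4.2°C/km): ΔT = -4.2 × 0.3 = -1.26°C → T = 8.24°C
T_parcel − T_env = -0.97 − 8.24 = -9.21°C

-9.21°C (parcel cooler than environment)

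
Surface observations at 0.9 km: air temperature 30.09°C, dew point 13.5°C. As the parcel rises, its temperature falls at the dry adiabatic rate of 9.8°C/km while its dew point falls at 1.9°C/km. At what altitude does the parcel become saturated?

T and T_d converge at 9.8 − 1.9 = 7.9°C per km
Height above start = (30.09 − 13.5) / 7.9 = 2.1 km
LCL altitude = 900 m + 2100 m = 3000 m

3 km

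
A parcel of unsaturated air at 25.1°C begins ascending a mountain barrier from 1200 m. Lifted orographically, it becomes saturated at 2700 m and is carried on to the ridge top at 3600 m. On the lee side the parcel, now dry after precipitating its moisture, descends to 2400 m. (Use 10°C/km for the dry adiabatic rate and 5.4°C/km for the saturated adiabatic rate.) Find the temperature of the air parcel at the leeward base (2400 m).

From 1200 m to 2700 m (dry): cools by 10 × 1.5 = 15°C, giving 10.1°C.
From 2700 m to 3600 m (saturated): cools by 5.4 × 0.9 = 4.86°C, giving 5.24°C.
From 3600 m to 2400 m (dry descent): warms by 10 × 1.2 = 12°C, giving 17.24°C.

17.24°C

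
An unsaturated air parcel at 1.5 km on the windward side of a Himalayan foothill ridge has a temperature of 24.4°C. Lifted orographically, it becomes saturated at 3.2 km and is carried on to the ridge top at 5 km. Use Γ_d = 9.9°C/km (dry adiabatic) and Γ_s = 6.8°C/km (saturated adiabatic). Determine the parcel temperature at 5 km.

-4.67°C

From 1500 m to 3200 m (dry): cools by 9.9 × 1.7 = 16.83°C, giving 7.57°C.
From 3200 m to 5000 m (saturated): cools by 6.8 × 1.8 = 12.24°C, giving -4.67°C.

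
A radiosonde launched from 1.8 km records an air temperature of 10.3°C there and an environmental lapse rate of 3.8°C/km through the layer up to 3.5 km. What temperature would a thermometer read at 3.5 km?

3.84°C

Environmental to 3500 m: -3.8 × 1.7 km = -6.46°C, so T = 3.84°C.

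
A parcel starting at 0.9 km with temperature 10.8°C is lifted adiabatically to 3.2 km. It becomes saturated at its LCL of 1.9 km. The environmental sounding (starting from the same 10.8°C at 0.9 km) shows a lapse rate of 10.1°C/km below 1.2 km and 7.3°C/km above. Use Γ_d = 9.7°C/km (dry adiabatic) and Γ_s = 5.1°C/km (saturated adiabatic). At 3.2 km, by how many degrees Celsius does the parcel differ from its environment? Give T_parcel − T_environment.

+1.3°C (parcel warmer than environment)

Parcel:
  Dry to 1900 m: -9.7 × 1 km = -9.7°C, so T = 1.1°C.
  Saturated to 3200 m: -5.1 × 1.3 km = -6.63°C, so T = -5.53°C.
Environment:
  Environment, lower layer to 1200 m: -10.1 × 0.3 km = -3.03°C, so T = 7.77°C.
  Environment, upper layer to 3200 m: -7.3 × 2 km = -14.6°C, so T = -6.83°C.
T_parcel − T_env = -5.53 − (-6.83) = +1.3°C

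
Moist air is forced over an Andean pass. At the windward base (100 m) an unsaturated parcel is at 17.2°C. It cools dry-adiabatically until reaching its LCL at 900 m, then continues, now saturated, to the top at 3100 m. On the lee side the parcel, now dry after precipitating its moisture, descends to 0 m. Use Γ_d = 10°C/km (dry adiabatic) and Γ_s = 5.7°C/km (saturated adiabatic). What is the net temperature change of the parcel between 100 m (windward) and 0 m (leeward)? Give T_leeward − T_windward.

+10.46°C

Dry to 900 m: -10 × 0.8 km = -8°C, so T = 9.2°C.
Saturated to 3100 m: -5.7 × 2.2 km = -12.54°C, so T = -3.34°C.
Dry descent to 0 m: +10 × 3.1 km = +31°C, so T = 27.66°C.
Net change vs windward start: 27.66 − 17.2 = +10.46°C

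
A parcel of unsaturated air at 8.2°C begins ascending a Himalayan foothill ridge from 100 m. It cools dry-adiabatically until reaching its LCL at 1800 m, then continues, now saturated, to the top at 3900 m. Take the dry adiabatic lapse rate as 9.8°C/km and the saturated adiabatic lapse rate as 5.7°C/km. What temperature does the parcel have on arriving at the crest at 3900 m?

-20.43°C

From 100 m to 1800 m (dry): cools by 9.8 × 1.7 = 16.66°C, giving -8.46°C.
From 1800 m to 3900 m (saturated): cools by 5.7 × 2.1 = 11.97°C, giving -20.43°C.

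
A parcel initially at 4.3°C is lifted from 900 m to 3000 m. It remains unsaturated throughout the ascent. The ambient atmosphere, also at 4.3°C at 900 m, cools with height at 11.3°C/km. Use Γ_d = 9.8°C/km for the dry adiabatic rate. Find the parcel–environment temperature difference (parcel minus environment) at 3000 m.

+3.15°C (parcel warmer than environment)

Parcel:
  900–3000 m, dry: Δz = 2.1 km ⇒ ΔT = -20.58°C; T = -16.28°C
Environment:
  900–3000 m, environment: Δz = 2.1 km ⇒ ΔT = -23.73°C; T = -19.43°C
T_parcel − T_env = -16.28 − (-19.43) = +3.15°C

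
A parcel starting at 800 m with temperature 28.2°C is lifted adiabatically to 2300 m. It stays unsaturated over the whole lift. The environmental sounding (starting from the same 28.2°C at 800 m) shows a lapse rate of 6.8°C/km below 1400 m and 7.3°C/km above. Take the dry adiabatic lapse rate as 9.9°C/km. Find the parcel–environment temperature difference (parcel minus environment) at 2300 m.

-4.2°C (parcel cooler than environment)

Parcel:
  800 → 2300 m (dry, 9.9°C/km): ΔT = -9.9 × 1.5 = -14.85°C → T = 13.35°C
Environment:
  800 → 1400 m (environment, lower layer, 6.8°C/km): ΔT = -6.8 × 0.6 = -4.08°C → T = 24.12°C
  1400 → 2300 m (environment, upper layer, 7.3°C/km): ΔT = -7.3 × 0.9 = -6.57°C → T = 17.55°C
T_parcel − T_env = 13.35 − 17.55 = -4.2°C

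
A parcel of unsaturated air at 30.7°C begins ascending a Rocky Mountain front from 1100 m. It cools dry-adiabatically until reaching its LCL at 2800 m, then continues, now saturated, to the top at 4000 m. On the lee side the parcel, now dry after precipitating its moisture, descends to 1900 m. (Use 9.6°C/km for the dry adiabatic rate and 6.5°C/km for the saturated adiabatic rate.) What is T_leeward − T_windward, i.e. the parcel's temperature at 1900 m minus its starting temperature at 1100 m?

-3.96°C

1100 → 2800 m (dry, 9.6°C/km): ΔT = -9.6 × 1.7 = -16.32°C → T = 14.38°C
2800 → 4000 m (saturated, 6.5°C/km): ΔT = -6.5 × 1.2 = -7.8°C → T = 6.58°C
4000 → 1900 m (dry descent, 9.6°C/km): ΔT = +9.6 × 2.1 = +20.16°C → T = 26.74°C
Net change vs windward start: 26.74 − 30.7 = -3.96°C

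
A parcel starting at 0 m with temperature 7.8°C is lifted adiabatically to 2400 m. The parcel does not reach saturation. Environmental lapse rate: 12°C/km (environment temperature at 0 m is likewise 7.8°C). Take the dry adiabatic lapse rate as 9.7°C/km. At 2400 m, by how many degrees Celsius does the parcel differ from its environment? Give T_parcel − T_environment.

Parcel:
  From 0 m to 2400 m (dry): cools by 9.7 × 2.4 = 23.28°C, giving -15.48°C.
Environment:
  From 0 m to 2400 m (environment): cools by 12 × 2.4 = 28.8°C, giving -21°C.
T_parcel − T_env = -15.48 − (-21) = +5.52°C

+5.52°C (parcel warmer than environment)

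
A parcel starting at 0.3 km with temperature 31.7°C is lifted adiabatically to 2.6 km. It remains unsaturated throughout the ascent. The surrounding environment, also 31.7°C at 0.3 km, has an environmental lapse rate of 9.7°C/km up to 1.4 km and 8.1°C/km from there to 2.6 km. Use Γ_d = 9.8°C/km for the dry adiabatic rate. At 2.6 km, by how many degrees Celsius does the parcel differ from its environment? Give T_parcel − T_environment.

-2.15°C (parcel cooler than environment)

Parcel:
  300 → 2600 m (dry, 9.8°C/km): ΔT = -9.8 × 2.3 = -22.54°C → T = 9.16°C
Environment:
  300 → 1400 m (environment, lower layer, 9.7°C/km): ΔT = -9.7 × 1.1 = -10.67°C → T = 21.03°C
  1400 → 2600 m (environment, upper layer, 8.1°C/km): ΔT = -8.1 × 1.2 = -9.72°C → T = 11.31°C
T_parcel − T_env = 9.16 − 11.31 = -2.15°C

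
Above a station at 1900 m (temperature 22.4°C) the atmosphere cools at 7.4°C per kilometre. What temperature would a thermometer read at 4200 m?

5.38°C

1900–4200 m, environmental: Δz = 2.3 km ⇒ ΔT = -17.02°C; T = 5.38°C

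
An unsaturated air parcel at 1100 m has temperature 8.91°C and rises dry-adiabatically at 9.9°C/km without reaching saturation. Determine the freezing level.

2000 m

Height above start = (8.91 − 0) / 9.9 = 0.9 km
Altitude = 1100 m + 900 m = 2000 m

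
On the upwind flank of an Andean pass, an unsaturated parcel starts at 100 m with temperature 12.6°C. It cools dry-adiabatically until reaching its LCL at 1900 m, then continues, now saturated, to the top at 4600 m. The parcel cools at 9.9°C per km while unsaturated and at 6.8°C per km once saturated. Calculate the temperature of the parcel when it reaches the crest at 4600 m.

Dry to 1900 m: -9.9 × 1.8 km = -17.82°C, so T = -5.22°C.
Saturated to 4600 m: -6.8 × 2.7 km = -18.36°C, so T = -23.58°C.

-23.58°C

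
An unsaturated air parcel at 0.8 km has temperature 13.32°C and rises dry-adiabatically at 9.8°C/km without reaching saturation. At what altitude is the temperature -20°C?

Height above start = (13.32 − (-20)) / 9.8 = 3.4 km
Altitude = 800 m + 3400 m = 4200 m

4.2 km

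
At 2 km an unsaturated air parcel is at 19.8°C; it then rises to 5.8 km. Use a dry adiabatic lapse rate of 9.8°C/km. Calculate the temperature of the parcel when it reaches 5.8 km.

-17.44°C

Dry adiabatic to 5800 m: -9.8 × 3.8 km = -37.24°C, so T = -17.44°C.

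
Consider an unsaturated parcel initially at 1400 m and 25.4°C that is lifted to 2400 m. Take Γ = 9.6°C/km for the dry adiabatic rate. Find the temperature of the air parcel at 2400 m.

15.8°C

1400–2400 m, dry adiabatic: Δz = 1 km ⇒ ΔT = -9.6°C; T = 15.8°C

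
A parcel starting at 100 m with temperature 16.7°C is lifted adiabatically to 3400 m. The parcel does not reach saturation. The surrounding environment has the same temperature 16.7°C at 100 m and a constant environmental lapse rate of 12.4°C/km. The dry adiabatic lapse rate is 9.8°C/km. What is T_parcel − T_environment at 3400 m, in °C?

+8.58°C (parcel warmer than environment)

Parcel:
  100–3400 m, dry: Δz = 3.3 km ⇒ ΔT = -32.34°C; T = -15.64°C
Environment:
  100–3400 m, environment: Δz = 3.3 km ⇒ ΔT = -40.92°C; T = -24.22°C
T_parcel − T_env = -15.64 − (-24.22) = +8.58°C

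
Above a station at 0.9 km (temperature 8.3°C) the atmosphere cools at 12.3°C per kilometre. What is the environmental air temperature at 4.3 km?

-33.52°C

900 → 4300 m (environmental, 12.3°C/km): ΔT = -12.3 × 3.4 = -41.82°C → T = -33.52°C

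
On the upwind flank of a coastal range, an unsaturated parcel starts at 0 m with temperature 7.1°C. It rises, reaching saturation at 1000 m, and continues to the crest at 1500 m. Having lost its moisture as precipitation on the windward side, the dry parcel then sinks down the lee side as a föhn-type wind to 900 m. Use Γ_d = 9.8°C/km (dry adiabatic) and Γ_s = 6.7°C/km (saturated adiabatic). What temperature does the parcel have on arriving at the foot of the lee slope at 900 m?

From 0 m to 1000 m (dry): cools by 9.8 × 1 = 9.8°C, giving -2.7°C.
From 1000 m to 1500 m (saturated): cools by 6.7 × 0.5 = 3.35°C, giving -6.05°C.
From 1500 m to 900 m (dry descent): warms by 9.8 × 0.6 = 5.88°C, giving -0.17°C.

-0.17°C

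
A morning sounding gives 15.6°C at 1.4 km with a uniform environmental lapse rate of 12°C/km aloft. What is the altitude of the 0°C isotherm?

2.7 km

Height above start = (15.6 − 0) / 12 = 1.3 km
Altitude = 1400 m + 1300 m = 2700 m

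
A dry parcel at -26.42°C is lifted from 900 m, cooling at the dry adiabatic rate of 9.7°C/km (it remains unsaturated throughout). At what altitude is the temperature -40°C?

Height above start = (-26.42 − (-40)) / 9.7 = 1.4 km
Altitude = 900 m + 1400 m = 2300 m

2300 m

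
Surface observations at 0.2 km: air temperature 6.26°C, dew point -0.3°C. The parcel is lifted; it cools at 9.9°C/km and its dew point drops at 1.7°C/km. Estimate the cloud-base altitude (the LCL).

1 km

T and T_d converge at 9.9 − 1.7 = 8.2°C per km
Height above start = (6.26 − (-0.3)) / 8.2 = 0.8 km
LCL altitude = 200 m + 800 m = 1000 m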